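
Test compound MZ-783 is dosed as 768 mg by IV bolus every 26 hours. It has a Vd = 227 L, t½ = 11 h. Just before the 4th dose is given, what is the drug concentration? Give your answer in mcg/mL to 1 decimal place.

0.8 mcg/mL

f = (1/2)^(τ/t½) = (1/2)^(26/11) ≈ 0.1943.
C₀ = D/Vd = 768/227 ≈ 3.383 mcg/mL.
Before the 4th dose, 3 doses have been given. Superposition: Cmin = C₀·(f + f² + … + f^3).
≈ 3.383 × (0.1943 + 0.0378 + 0.0073) ≈ 3.383 × 0.2394 ≈ 0.810 mcg/mL.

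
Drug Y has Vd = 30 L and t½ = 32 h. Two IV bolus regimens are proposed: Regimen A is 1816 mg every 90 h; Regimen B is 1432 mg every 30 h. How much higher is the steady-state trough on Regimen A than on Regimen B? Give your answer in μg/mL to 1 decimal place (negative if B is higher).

Regimen A: f = (1/2)^(90/32) ≈ 0.1423; Cmin,ss = (1816/30)·f/(1−f) ≈ 10.043 μg/mL.
Regimen B: f = (1/2)^(30/32) ≈ 0.5221; Cmin,ss = (1432/30)·f/(1−f) ≈ 52.148 μg/mL.
Difference ≈ 10.043 − 52.148 ≈ -42.105 μg/mL.

-42.1 μg/mL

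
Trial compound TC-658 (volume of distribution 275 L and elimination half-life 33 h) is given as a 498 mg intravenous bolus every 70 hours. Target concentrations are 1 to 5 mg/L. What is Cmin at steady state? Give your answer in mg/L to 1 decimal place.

k = ln2/t½ = ln2/33 ≈ 0.021004 h⁻¹; fraction remaining f = e^(−kτ) = e^(−0.021004×70) ≈ 0.2299.
Each bolus raises the concentration by D/Vd = 498/275 ≈ 1.811 mg/L.
Steady-state trough Cmin,ss = C₀·f/(1−f) ≈ 1.811 × 0.2299/0.7701 ≈ 0.541 mg/L.
Trough 0.5 mg/L vs MEC 1 mg/L: subtherapeutic.

0.5 mg/L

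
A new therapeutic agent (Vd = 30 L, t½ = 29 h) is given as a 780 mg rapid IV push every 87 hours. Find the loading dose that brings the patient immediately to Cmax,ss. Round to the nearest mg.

f = (1/2)^(87/29) ≈ 0.125000; accumulation ratio R = 1/(1−f) ≈ 1.14286.
Loading dose to hit Cmax,ss on first dose: D_load = D_maint·R ≈ 780 × 1.14286 ≈ 891.43 mg.

891 mg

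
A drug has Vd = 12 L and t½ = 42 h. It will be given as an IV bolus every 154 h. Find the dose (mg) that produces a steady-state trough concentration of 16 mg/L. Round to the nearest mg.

2246 mg

τ/t½ = 154/42 ≈ 3.6667, so f = (1/2)^(154/42) ≈ 0.078745.
Cmin,ss = (D/Vd)·f/(1−f), so D = Cmin,ss·Vd·(1−f)/f.
D = 16 × 12 × (1−f)/f ≈ 16 × 12 × 11.69922 ≈ 2246.25 mg.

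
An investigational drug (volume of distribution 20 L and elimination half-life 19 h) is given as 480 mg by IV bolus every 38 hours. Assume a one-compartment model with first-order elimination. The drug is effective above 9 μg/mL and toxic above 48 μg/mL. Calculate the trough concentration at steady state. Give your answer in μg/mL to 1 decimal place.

8.0 μg/mL

The dosing interval is 2 half-lives, so f = 2^(−2) = 0.25.
At steady state, R = 1/(1 − 0.25) = 4/3.
Single-dose peak C₀ = D/Vd = 480/20 = 24 μg/mL.
Steady-state peak Cmax,ss = C₀·R = 24 × 4/3 ≈ 32.000 μg/mL.
Steady-state trough Cmin,ss = Cmax,ss·f ≈ 32.000 × 0.25 ≈ 8.000 μg/mL.
Trough 8.0 μg/mL vs MEC 9 μg/mL: subtherapeutic.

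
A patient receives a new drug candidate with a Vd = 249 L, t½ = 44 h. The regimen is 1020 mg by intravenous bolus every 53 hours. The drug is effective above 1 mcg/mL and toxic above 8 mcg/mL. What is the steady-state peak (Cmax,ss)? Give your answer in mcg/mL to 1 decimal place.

7.2 mcg/mL

k = ln2/t½ = ln2/44 ≈ 0.015753 h⁻¹; fraction remaining f = e^(−kτ) = e^(−0.015753×53) ≈ 0.4339.
Accumulation ratio R = 1/(1 − f) ≈ 1/0.5661 ≈ 1.7665.
Each bolus raises the concentration by D/Vd = 1020/249 ≈ 4.096 mcg/mL.
Cmax,ss = C₀/(1 − f) ≈ 4.096/0.5661 ≈ 7.235 mcg/mL.
Peak 7.2 mcg/mL vs MTC 8 mcg/mL: below toxic threshold.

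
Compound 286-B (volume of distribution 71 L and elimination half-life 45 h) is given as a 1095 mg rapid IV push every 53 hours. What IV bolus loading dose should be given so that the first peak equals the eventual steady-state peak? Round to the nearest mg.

1962 mg

f = (1/2)^(53/45) ≈ 0.442032; accumulation ratio R = 1/(1−f) ≈ 1.79222.
Loading dose to hit Cmax,ss on first dose: D_load = D_maint·R ≈ 1095 × 1.79222 ≈ 1962.48 mg.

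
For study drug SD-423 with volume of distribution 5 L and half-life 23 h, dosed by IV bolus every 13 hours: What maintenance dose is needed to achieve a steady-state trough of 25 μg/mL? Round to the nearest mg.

60 mg

τ/t½ = 13/23 ≈ 0.56522, so f = (1/2)^(13/23) ≈ 0.675854.
Cmin,ss = (D/Vd)·f/(1−f), so D = Cmin,ss·Vd·(1−f)/f.
D = 25 × 5 × (1−f)/f ≈ 25 × 5 × 0.47961 ≈ 59.95 mg.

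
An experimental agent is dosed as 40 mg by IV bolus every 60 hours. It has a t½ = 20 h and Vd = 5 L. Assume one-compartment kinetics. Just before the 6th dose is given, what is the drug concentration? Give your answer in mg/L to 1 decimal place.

1.1 mg/L

f = (1/2)^(τ/t½) = (1/2)^(60/20) ≈ 0.1250.
C₀ = D/Vd = 40/5 ≈ 8.000 mg/L.
Before the 6th dose, 5 doses have been given. Superposition: Cmin = C₀·(f + f² + … + f^5).
≈ 8.000 × (0.1250 + 0.0156 + 0.0020 + 0.0002 + 0.0000) ≈ 8.000 × 0.1428 ≈ 1.142 mg/L.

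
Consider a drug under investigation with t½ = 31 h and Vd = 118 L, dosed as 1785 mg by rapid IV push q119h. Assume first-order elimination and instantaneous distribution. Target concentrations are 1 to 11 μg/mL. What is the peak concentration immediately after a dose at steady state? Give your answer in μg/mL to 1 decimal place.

16.3 μg/mL

Over one 119-h interval, 119/31 ≈ 3.8387 half-lives elapse, leaving f ≈ 0.0699 of each dose.
At steady state, accumulation factor R = 1/(1 − e^(−kτ)) ≈ 1.0752.
Single-dose peak C₀ = D/Vd = 1785/118 ≈ 15.127 μg/mL.
Steady-state peak Cmax,ss = C₀·R ≈ 15.127 × 1.0752 ≈ 16.265 μg/mL.
Peak 16.3 μg/mL vs MTC 11 μg/mL: exceeds toxic threshold.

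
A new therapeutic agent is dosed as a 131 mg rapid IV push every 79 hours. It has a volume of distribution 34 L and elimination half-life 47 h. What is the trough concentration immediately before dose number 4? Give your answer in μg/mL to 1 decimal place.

f = (1/2)^(τ/t½) = (1/2)^(79/47) ≈ 0.3119.
C₀ = D/Vd = 131/34 ≈ 3.853 μg/mL.
Before the 4th dose, 3 doses have been given. Superposition: Cmin = C₀·(f + f² + … + f^3).
≈ 3.853 × (0.3119 + 0.0973 + 0.0303) ≈ 3.853 × 0.4395 ≈ 1.693 μg/mL.

1.7 μg/mL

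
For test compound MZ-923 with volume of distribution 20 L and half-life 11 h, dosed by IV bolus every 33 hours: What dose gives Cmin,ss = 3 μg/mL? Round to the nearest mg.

420 mg

τ/t½ = 33/11 ≈ 3, so f = (1/2)^(33/11) ≈ 0.125000.
Cmin,ss = (D/Vd)·f/(1−f), so D = Cmin,ss·Vd·(1−f)/f.
D = 3 × 20 × (1−f)/f ≈ 3 × 20 × 7.00000 ≈ 420.00 mg.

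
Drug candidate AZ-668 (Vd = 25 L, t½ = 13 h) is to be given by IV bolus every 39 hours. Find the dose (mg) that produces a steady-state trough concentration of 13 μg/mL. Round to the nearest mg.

τ/t½ = 39/13 ≈ 3, so f = (1/2)^(39/13) ≈ 0.125000.
Cmin,ss = (D/Vd)·f/(1−f), so D = Cmin,ss·Vd·(1−f)/f.
D = 13 × 25 × (1−f)/f ≈ 13 × 25 × 7.00000 ≈ 2275.00 mg.

2275 mg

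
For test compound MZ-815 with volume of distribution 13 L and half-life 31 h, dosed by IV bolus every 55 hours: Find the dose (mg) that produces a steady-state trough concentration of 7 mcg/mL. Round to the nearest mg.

τ/t½ = 55/31 ≈ 1.7742, so f = (1/2)^(55/31) ≈ 0.292358.
Cmin,ss = (D/Vd)·f/(1−f), so D = Cmin,ss·Vd·(1−f)/f.
D = 7 × 13 × (1−f)/f ≈ 7 × 13 × 2.42046 ≈ 220.26 mg.

220 mg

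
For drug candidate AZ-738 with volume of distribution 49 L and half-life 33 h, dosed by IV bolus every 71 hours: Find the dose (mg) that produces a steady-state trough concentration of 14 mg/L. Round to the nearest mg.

2362 mg

τ/t½ = 71/33 ≈ 2.1515, so f = (1/2)^(71/33) ≈ 0.225076.
Cmin,ss = (D/Vd)·f/(1−f), so D = Cmin,ss·Vd·(1−f)/f.
D = 14 × 49 × (1−f)/f ≈ 14 × 49 × 3.44294 ≈ 2361.86 mg.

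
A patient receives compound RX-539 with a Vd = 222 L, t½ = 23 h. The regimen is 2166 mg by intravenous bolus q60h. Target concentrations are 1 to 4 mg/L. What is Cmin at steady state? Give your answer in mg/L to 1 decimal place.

τ/t½ = 60/23 ≈ 2.6087, so fraction remaining f = (1/2)^(60/23) ≈ 0.1639.
Accumulation ratio R = 1/(1 − f) ≈ 1/0.8361 ≈ 1.1960.
Single-dose peak C₀ = D/Vd = 2166/222 ≈ 9.757 mg/L.
Steady-state peak Cmax,ss = C₀·R ≈ 9.757 × 1.1960 ≈ 11.669 mg/L.
Steady-state trough Cmin,ss = Cmax,ss·f ≈ 11.669 × 0.1639 ≈ 1.913 mg/L.
Trough 1.9 mg/L vs MEC 1 mg/L: adequate.

1.9 mg/L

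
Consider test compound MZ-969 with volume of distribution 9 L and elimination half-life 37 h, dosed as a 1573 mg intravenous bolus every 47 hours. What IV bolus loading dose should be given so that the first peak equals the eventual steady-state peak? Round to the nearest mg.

2687 mg

f = (1/2)^(47/37) ≈ 0.414582; accumulation ratio R = 1/(1−f) ≈ 1.70818.
Loading dose to hit Cmax,ss on first dose: D_load = D_maint·R ≈ 1573 × 1.70818 ≈ 2686.97 mg.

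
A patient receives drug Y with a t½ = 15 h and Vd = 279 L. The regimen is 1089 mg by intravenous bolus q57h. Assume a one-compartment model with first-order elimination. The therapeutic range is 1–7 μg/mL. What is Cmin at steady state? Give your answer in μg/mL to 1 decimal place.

0.3 μg/mL

τ/t½ = 57/15 ≈ 3.8, so fraction remaining f = (1/2)^(57/15) ≈ 0.0718.
At steady state, accumulation factor R = 1/(1 − e^(−kτ)) ≈ 1.0774.
Single-dose peak C₀ = D/Vd = 1089/279 ≈ 3.903 μg/mL.
Steady-state peak Cmax,ss = C₀·R ≈ 3.903 × 1.0774 ≈ 4.205 μg/mL.
One interval later, Cmin,ss = Cmax,ss·e^(−kτ) ≈ 4.205 × 0.0718 ≈ 0.302 μg/mL.
Trough 0.3 μg/mL vs MEC 1 μg/mL: subtherapeutic.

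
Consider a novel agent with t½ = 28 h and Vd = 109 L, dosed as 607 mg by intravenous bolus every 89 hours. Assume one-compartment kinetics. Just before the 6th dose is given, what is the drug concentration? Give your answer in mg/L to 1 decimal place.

0.7 mg/L

f = (1/2)^(τ/t½) = (1/2)^(89/28) ≈ 0.1104.
C₀ = D/Vd = 607/109 ≈ 5.569 mg/L.
Before the 6th dose, 5 doses have been given. Superposition: Cmin = C₀·(f + f² + … + f^5).
≈ 5.569 × (0.1104 + 0.0122 + 0.0013 + 0.0001 + 0.0000) ≈ 5.569 × 0.1240 ≈ 0.691 mg/L.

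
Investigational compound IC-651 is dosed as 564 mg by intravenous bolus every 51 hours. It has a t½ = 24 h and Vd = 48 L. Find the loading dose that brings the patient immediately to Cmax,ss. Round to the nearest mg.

732 mg

f = (1/2)^(51/24) ≈ 0.229251; accumulation ratio R = 1/(1−f) ≈ 1.29744.
Loading dose to hit Cmax,ss on first dose: D_load = D_maint·R ≈ 564 × 1.29744 ≈ 731.76 mg.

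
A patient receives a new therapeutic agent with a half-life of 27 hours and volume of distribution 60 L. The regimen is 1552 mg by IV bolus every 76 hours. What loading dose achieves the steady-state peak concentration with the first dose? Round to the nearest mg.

f = (1/2)^(76/27) ≈ 0.142120; accumulation ratio R = 1/(1−f) ≈ 1.16566.
Loading dose to hit Cmax,ss on first dose: D_load = D_maint·R ≈ 1552 × 1.16566 ≈ 1809.10 mg.

1809 mg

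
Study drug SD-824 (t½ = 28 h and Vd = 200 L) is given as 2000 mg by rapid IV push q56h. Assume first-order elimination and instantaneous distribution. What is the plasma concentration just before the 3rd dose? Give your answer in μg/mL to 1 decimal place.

f = (1/2)^(τ/t½) = (1/2)^(56/28) ≈ 0.2500.
C₀ = D/Vd = 2000/200 ≈ 10.000 μg/mL.
Before the 3rd dose, 2 doses have been given. Superposition: Cmin = C₀·(f + f²).
≈ 10.000 × (0.2500 + 0.0625) ≈ 10.000 × 0.3125 ≈ 3.125 μg/mL.

3.1 μg/mL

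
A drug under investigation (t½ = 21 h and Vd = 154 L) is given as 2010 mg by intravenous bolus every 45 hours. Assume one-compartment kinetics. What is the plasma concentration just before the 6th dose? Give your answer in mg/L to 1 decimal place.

f = (1/2)^(τ/t½) = (1/2)^(45/21) ≈ 0.2264.
C₀ = D/Vd = 2010/154 ≈ 13.052 mg/L.
Before the 6th dose, 5 doses have been given. Superposition: Cmin = C₀·(f + f² + … + f^5).
≈ 13.052 × (0.2264 + 0.0513 + 0.0116 + 0.0026 + 0.0006) ≈ 13.052 × 0.2925 ≈ 3.818 mg/L.

3.8 mg/L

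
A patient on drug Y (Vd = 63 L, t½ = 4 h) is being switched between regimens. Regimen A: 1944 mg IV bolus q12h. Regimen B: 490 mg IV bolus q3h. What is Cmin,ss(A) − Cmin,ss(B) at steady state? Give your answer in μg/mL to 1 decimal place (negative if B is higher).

-7.0 μg/mL

Regimen A: f = (1/2)^(12/4) ≈ 0.1250; Cmin,ss = (1944/63)·f/(1−f) ≈ 4.408 μg/mL.
Regimen B: f = (1/2)^(3/4) ≈ 0.5946; Cmin,ss = (490/63)·f/(1−f) ≈ 11.408 μg/mL.
Difference ≈ 4.408 − 11.408 ≈ -7.000 μg/mL.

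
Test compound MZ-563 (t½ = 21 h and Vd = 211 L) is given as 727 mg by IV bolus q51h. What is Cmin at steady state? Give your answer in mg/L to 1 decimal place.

0.8 mg/L

k = ln2/t½ = ln2/21 ≈ 0.033007 h⁻¹; fraction remaining f = e^(−kτ) = e^(−0.033007×51) ≈ 0.1857.
Accumulation ratio R = 1/(1 − f) ≈ 1/0.8143 ≈ 1.2280.
Each bolus raises the concentration by D/Vd = 727/211 ≈ 3.445 mg/L.
Cmax,ss = C₀/(1 − f) ≈ 3.445/0.8143 ≈ 4.231 mg/L.
One interval later, Cmin,ss = Cmax,ss·e^(−kτ) ≈ 4.231 × 0.1857 ≈ 0.786 mg/L.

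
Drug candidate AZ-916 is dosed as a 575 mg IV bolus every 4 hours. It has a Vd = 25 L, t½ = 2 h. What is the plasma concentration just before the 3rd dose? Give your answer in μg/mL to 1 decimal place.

f = (1/2)^(τ/t½) = (1/2)^(4/2) ≈ 0.2500.
C₀ = D/Vd = 575/25 ≈ 23.000 μg/mL.
Before the 3rd dose, 2 doses have been given. Superposition: Cmin = C₀·(f + f²).
≈ 23.000 × (0.2500 + 0.0625) ≈ 23.000 × 0.3125 ≈ 7.188 μg/mL.

7.2 μg/mL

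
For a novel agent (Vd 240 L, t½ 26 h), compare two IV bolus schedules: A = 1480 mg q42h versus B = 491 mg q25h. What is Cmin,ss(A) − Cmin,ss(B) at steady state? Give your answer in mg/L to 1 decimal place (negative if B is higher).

Regimen A: f = (1/2)^(42/26) ≈ 0.3264; Cmin,ss = (1480/240)·f/(1−f) ≈ 2.988 mg/L.
Regimen B: f = (1/2)^(25/26) ≈ 0.5135; Cmin,ss = (491/240)·f/(1−f) ≈ 2.159 mg/L.
Difference ≈ 2.988 − 2.159 ≈ 0.829 mg/L.

0.8 mg/L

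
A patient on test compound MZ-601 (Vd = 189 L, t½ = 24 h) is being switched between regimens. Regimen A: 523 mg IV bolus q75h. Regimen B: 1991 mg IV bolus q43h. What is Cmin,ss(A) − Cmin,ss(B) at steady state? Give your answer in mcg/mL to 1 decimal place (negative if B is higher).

-3.9 mcg/mL

Regimen A: f = (1/2)^(75/24) ≈ 0.1146; Cmin,ss = (523/189)·f/(1−f) ≈ 0.358 mcg/mL.
Regimen B: f = (1/2)^(43/24) ≈ 0.2888; Cmin,ss = (1991/189)·f/(1−f) ≈ 4.278 mcg/mL.
Difference ≈ 0.358 − 4.278 ≈ -3.920 mcg/mL.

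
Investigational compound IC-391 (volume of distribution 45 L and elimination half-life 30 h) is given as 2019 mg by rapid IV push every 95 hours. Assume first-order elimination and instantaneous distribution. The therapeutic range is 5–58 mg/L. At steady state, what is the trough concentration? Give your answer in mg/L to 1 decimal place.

5.6 mg/L

k = ln2/t½ = ln2/30 ≈ 0.023105 h⁻¹; fraction remaining f = e^(−kτ) = e^(−0.023105×95) ≈ 0.1114.
Accumulation ratio R = 1/(1 − f) ≈ 1/0.8886 ≈ 1.1254.
Each bolus raises the concentration by D/Vd = 2019/45 ≈ 44.867 mg/L.
Cmax,ss = C₀/(1 − f) ≈ 44.867/0.8886 ≈ 50.492 mg/L.
Steady-state trough Cmin,ss = Cmax,ss·f ≈ 50.492 × 0.1114 ≈ 5.625 mg/L.
Trough 5.6 mg/L vs MEC 5 mg/L: adequate.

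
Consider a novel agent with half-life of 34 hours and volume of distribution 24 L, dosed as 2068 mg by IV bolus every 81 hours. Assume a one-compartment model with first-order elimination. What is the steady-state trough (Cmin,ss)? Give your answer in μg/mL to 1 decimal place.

20.4 μg/mL

k = ln2/t½ = ln2/34 ≈ 0.020387 h⁻¹; fraction remaining f = e^(−kτ) = e^(−0.020387×81) ≈ 0.1918.
Each bolus raises the concentration by D/Vd = 2068/24 ≈ 86.167 μg/mL.
Steady-state trough Cmin,ss = C₀·f/(1−f) ≈ 86.167 × 0.1918/0.8082 ≈ 20.449 μg/mL.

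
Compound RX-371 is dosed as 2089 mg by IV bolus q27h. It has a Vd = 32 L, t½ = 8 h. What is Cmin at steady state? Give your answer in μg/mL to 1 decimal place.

7.0 μg/mL

τ/t½ = 27/8 ≈ 3.375, so fraction remaining f = (1/2)^(27/8) ≈ 0.0964.
At steady state, accumulation factor R = 1/(1 − e^(−kτ)) ≈ 1.1067.
Each bolus raises the concentration by D/Vd = 2089/32 ≈ 65.281 μg/mL.
Cmax,ss = C₀/(1 − f) ≈ 65.281/0.9036 ≈ 72.245 μg/mL.
One interval later, Cmin,ss = Cmax,ss·e^(−kτ) ≈ 72.245 × 0.0964 ≈ 6.964 μg/mL.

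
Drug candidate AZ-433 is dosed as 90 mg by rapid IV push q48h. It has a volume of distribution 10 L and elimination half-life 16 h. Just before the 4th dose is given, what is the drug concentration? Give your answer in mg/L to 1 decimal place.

1.3 mg/L

f = (1/2)^(τ/t½) = (1/2)^(48/16) ≈ 0.1250.
C₀ = D/Vd = 90/10 ≈ 9.000 mg/L.
Before the 4th dose, 3 doses have been given. Superposition: Cmin = C₀·(f + f² + … + f^3).
≈ 9.000 × (0.1250 + 0.0156 + 0.0020) ≈ 9.000 × 0.1426 ≈ 1.283 mg/L.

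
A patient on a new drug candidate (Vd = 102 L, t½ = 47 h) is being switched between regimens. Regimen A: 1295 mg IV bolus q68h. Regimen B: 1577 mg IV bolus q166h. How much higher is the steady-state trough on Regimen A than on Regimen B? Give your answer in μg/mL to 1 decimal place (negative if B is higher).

Regimen A: f = (1/2)^(68/47) ≈ 0.3668; Cmin,ss = (1295/102)·f/(1−f) ≈ 7.355 μg/mL.
Regimen B: f = (1/2)^(166/47) ≈ 0.0865; Cmin,ss = (1577/102)·f/(1−f) ≈ 1.464 μg/mL.
Difference ≈ 7.355 − 1.464 ≈ 5.891 μg/mL.

5.9 μg/mL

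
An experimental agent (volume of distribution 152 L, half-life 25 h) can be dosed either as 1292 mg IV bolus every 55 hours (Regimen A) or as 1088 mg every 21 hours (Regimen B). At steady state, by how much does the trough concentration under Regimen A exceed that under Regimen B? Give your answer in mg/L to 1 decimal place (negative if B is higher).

Regimen A: f = (1/2)^(55/25) ≈ 0.2176; Cmin,ss = (1292/152)·f/(1−f) ≈ 2.364 mg/L.
Regimen B: f = (1/2)^(21/25) ≈ 0.5586; Cmin,ss = (1088/152)·f/(1−f) ≈ 9.058 mg/L.
Difference ≈ 2.364 − 9.058 ≈ -6.694 mg/L.

-6.7 mg/L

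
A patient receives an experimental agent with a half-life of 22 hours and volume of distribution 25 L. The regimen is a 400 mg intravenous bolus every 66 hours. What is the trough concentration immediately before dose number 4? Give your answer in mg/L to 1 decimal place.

f = (1/2)^(τ/t½) = (1/2)^(66/22) ≈ 0.1250.
C₀ = D/Vd = 400/25 ≈ 16.000 mg/L.
Before the 4th dose, 3 doses have been given. Superposition: Cmin = C₀·(f + f² + … + f^3).
≈ 16.000 × (0.1250 + 0.0156 + 0.0020) ≈ 16.000 × 0.1426 ≈ 2.282 mg/L.

2.3 mg/L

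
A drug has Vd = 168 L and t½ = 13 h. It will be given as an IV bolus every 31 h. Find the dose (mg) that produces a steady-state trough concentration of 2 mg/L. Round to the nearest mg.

1419 mg

τ/t½ = 31/13 ≈ 2.3846, so f = (1/2)^(31/13) ≈ 0.191496.
Cmin,ss = (D/Vd)·f/(1−f), so D = Cmin,ss·Vd·(1−f)/f.
D = 2 × 168 × (1−f)/f ≈ 2 × 168 × 4.22204 ≈ 1418.61 mg.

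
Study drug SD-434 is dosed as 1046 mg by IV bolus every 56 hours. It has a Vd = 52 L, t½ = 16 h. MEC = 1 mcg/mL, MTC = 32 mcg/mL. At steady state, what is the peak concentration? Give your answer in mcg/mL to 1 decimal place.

k = ln2/t½ = ln2/16 ≈ 0.043322 h⁻¹; fraction remaining f = e^(−kτ) = e^(−0.043322×56) ≈ 0.0884.
At steady state, accumulation factor R = 1/(1 − e^(−kτ)) ≈ 1.0970.
Single-dose peak C₀ = D/Vd = 1046/52 ≈ 20.115 mcg/mL.
Steady-state peak Cmax,ss = C₀·R ≈ 20.115 × 1.0970 ≈ 22.066 mcg/mL.
Peak 22.1 mcg/mL vs MTC 32 mcg/mL: below toxic threshold.

22.1 mcg/mL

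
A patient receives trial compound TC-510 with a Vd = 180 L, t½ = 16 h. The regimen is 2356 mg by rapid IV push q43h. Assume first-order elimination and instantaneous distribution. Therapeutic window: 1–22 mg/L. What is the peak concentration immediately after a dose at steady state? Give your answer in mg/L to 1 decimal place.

15.5 mg/L

k = ln2/t½ = ln2/16 ≈ 0.043322 h⁻¹; fraction remaining f = e^(−kτ) = e^(−0.043322×43) ≈ 0.1552.
At steady state, accumulation factor R = 1/(1 − e^(−kτ)) ≈ 1.1837.
Each bolus raises the concentration by D/Vd = 2356/180 ≈ 13.089 mg/L.
Steady-state peak Cmax,ss = C₀·R ≈ 13.089 × 1.1837 ≈ 15.493 mg/L.
Peak 15.5 mg/L vs MTC 22 mg/L: below toxic threshold.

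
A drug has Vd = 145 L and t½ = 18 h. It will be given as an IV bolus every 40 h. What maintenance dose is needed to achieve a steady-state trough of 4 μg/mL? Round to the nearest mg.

2126 mg

τ/t½ = 40/18 ≈ 2.2222, so f = (1/2)^(40/18) ≈ 0.214311.
Cmin,ss = (D/Vd)·f/(1−f), so D = Cmin,ss·Vd·(1−f)/f.
D = 4 × 145 × (1−f)/f ≈ 4 × 145 × 3.66612 ≈ 2126.35 mg.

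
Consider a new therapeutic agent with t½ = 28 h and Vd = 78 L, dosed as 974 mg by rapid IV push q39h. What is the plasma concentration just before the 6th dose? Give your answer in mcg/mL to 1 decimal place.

f = (1/2)^(τ/t½) = (1/2)^(39/28) ≈ 0.3808.
C₀ = D/Vd = 974/78 ≈ 12.487 mcg/mL.
Before the 6th dose, 5 doses have been given. Superposition: Cmin = C₀·(f + f² + … + f^5).
≈ 12.487 × (0.3808 + 0.1450 + 0.0552 + 0.0210 + 0.0080) ≈ 12.487 × 0.6100 ≈ 7.617 mcg/mL.

7.6 mcg/mL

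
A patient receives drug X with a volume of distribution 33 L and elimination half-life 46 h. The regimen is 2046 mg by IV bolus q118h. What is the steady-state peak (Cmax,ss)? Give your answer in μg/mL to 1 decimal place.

τ/t½ = 118/46 ≈ 2.5652, so fraction remaining f = (1/2)^(118/46) ≈ 0.1690.
At steady state, accumulation factor R = 1/(1 − e^(−kτ)) ≈ 1.2034.
Each bolus raises the concentration by D/Vd = 2046/33 ≈ 62.000 μg/mL.
Steady-state peak Cmax,ss = C₀·R ≈ 62.000 × 1.2034 ≈ 74.611 μg/mL.

74.6 μg/mL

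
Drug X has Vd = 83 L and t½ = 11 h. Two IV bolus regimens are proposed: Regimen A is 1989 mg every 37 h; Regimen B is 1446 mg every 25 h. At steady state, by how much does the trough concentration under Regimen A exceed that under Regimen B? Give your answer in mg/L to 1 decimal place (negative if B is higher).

Regimen A: f = (1/2)^(37/11) ≈ 0.0972; Cmin,ss = (1989/83)·f/(1−f) ≈ 2.580 mg/L.
Regimen B: f = (1/2)^(25/11) ≈ 0.2069; Cmin,ss = (1446/83)·f/(1−f) ≈ 4.545 mg/L.
Difference ≈ 2.580 − 4.545 ≈ -1.965 mg/L.

-2.0 mg/L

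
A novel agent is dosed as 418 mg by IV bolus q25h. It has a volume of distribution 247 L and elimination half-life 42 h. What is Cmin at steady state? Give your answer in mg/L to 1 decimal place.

3.3 mg/L

τ/t½ = 25/42 ≈ 0.59524, so fraction remaining f = (1/2)^(25/42) ≈ 0.6619.
Accumulation ratio R = 1/(1 − f) ≈ 1/0.3381 ≈ 2.9577.
Each bolus raises the concentration by D/Vd = 418/247 ≈ 1.692 mg/L.
Cmax,ss = C₀/(1 − f) ≈ 1.692/0.3381 ≈ 5.004 mg/L.
Steady-state trough Cmin,ss = Cmax,ss·f ≈ 5.004 × 0.6619 ≈ 3.312 mg/L.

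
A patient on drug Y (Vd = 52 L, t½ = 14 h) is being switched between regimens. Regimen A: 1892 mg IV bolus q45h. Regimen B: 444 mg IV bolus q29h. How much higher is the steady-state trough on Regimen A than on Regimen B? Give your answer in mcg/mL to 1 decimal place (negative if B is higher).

Regimen A: f = (1/2)^(45/14) ≈ 0.1077; Cmin,ss = (1892/52)·f/(1−f) ≈ 4.392 mcg/mL.
Regimen B: f = (1/2)^(29/14) ≈ 0.2379; Cmin,ss = (444/52)·f/(1−f) ≈ 2.665 mcg/mL.
Difference ≈ 4.392 − 2.665 ≈ 1.727 mcg/mL.

1.7 mcg/mL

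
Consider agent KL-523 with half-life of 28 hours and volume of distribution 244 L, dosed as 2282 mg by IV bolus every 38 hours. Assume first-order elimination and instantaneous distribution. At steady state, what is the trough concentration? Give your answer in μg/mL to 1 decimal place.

Over one 38-h interval, 38/28 ≈ 1.3571 half-lives elapse, leaving f ≈ 0.3904 of each dose.
At steady state, accumulation factor R = 1/(1 − e^(−kτ)) ≈ 1.6404.
Single-dose peak C₀ = D/Vd = 2282/244 ≈ 9.352 μg/mL.
Steady-state peak Cmax,ss = C₀·R ≈ 9.352 × 1.6404 ≈ 15.341 μg/mL.
One interval later, Cmin,ss = Cmax,ss·e^(−kτ) ≈ 15.341 × 0.3904 ≈ 5.989 μg/mL.

6.0 μg/mL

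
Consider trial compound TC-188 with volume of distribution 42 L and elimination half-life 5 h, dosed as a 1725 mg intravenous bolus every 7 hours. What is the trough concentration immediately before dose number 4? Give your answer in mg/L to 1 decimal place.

f = (1/2)^(τ/t½) = (1/2)^(7/5) ≈ 0.3789.
C₀ = D/Vd = 1725/42 ≈ 41.071 mg/L.
Before the 4th dose, 3 doses have been given. Superposition: Cmin = C₀·(f + f² + … + f^3).
≈ 41.071 × (0.3789 + 0.1436 + 0.0544) ≈ 41.071 × 0.5769 ≈ 23.694 mg/L.

23.7 mg/L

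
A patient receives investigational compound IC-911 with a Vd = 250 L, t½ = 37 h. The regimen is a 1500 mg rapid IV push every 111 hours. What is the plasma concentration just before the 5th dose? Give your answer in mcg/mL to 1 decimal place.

0.9 mcg/mL

f = (1/2)^(τ/t½) = (1/2)^(111/37) ≈ 0.1250.
C₀ = D/Vd = 1500/250 ≈ 6.000 mcg/mL.
Before the 5th dose, 4 doses have been given. Superposition: Cmin = C₀·(f + f² + … + f^4).
≈ 6.000 × (0.1250 + 0.0156 + 0.0020 + 0.0002) ≈ 6.000 × 0.1428 ≈ 0.857 mcg/mL.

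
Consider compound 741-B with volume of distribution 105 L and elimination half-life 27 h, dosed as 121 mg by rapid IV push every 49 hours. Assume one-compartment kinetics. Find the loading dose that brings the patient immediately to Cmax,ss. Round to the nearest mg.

169 mg

f = (1/2)^(49/27) ≈ 0.284241; accumulation ratio R = 1/(1−f) ≈ 1.39712.
Loading dose to hit Cmax,ss on first dose: D_load = D_maint·R ≈ 121 × 1.39712 ≈ 169.05 mg.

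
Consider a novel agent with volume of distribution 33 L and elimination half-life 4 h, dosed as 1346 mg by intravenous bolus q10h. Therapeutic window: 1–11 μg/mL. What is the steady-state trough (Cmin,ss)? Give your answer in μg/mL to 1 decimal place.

8.8 μg/mL

k = ln2/t½ = ln2/4 ≈ 0.173287 h⁻¹; fraction remaining f = e^(−kτ) = e^(−0.173287×10) ≈ 0.1768.
At steady state, accumulation factor R = 1/(1 − e^(−kτ)) ≈ 1.2148.
Single-dose peak C₀ = D/Vd = 1346/33 ≈ 40.788 μg/mL.
Cmax,ss = C₀/(1 − f) ≈ 40.788/0.8232 ≈ 49.548 μg/mL.
One interval later, Cmin,ss = Cmax,ss·e^(−kτ) ≈ 49.548 × 0.1768 ≈ 8.760 μg/mL.
Trough 8.8 μg/mL vs MEC 1 μg/mL: adequate.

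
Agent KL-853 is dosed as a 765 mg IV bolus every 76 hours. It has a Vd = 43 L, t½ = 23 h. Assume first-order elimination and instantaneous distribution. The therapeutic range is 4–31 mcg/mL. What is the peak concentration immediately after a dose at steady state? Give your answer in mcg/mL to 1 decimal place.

19.8 mcg/mL

k = ln2/t½ = ln2/23 ≈ 0.030137 h⁻¹; fraction remaining f = e^(−kτ) = e^(−0.030137×76) ≈ 0.1012.
At steady state, accumulation factor R = 1/(1 − e^(−kτ)) ≈ 1.1126.
Single-dose peak C₀ = D/Vd = 765/43 ≈ 17.791 mcg/mL.
Cmax,ss = C₀/(1 − f) ≈ 17.791/0.8988 ≈ 19.794 mcg/mL.
Peak 19.8 mcg/mL vs MTC 31 mcg/mL: below toxic threshold.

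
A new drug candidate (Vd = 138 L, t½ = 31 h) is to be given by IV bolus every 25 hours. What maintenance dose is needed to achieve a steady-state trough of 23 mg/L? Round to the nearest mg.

2377 mg

τ/t½ = 25/31 ≈ 0.80645, so f = (1/2)^(25/31) ≈ 0.571786.
Cmin,ss = (D/Vd)·f/(1−f), so D = Cmin,ss·Vd·(1−f)/f.
D = 23 × 138 × (1−f)/f ≈ 23 × 138 × 0.74891 ≈ 2377.04 mg.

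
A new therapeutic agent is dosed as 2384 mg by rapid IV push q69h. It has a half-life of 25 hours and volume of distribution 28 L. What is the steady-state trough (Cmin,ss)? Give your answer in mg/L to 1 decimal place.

τ/t½ = 69/25 ≈ 2.76, so fraction remaining f = (1/2)^(69/25) ≈ 0.1476.
Each bolus raises the concentration by D/Vd = 2384/28 ≈ 85.143 mg/L.
Steady-state trough Cmin,ss = C₀·f/(1−f) ≈ 85.143 × 0.1476/0.8524 ≈ 14.743 mg/L.

14.7 mg/L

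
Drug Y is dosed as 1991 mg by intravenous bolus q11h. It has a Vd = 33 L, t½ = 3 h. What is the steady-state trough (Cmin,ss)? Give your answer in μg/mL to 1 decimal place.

k = ln2/t½ = ln2/3 ≈ 0.231049 h⁻¹; fraction remaining f = e^(−kτ) = e^(−0.231049×11) ≈ 0.0787.
Accumulation ratio R = 1/(1 − f) ≈ 1/0.9213 ≈ 1.0854.
Single-dose peak C₀ = D/Vd = 1991/33 ≈ 60.333 μg/mL.
Steady-state peak Cmax,ss = C₀·R ≈ 60.333 × 1.0854 ≈ 65.485 μg/mL.
One interval later, Cmin,ss = Cmax,ss·e^(−kτ) ≈ 65.485 × 0.0787 ≈ 5.154 μg/mL.

5.2 μg/mL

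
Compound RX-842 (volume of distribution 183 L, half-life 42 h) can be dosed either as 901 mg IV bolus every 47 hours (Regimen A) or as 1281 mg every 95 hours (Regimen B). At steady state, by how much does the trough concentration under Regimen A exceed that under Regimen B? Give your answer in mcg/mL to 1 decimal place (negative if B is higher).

Regimen A: f = (1/2)^(47/42) ≈ 0.4604; Cmin,ss = (901/183)·f/(1−f) ≈ 4.201 mcg/mL.
Regimen B: f = (1/2)^(95/42) ≈ 0.2085; Cmin,ss = (1281/183)·f/(1−f) ≈ 1.844 mcg/mL.
Difference ≈ 4.201 − 1.844 ≈ 2.357 mcg/mL.

2.4 mcg/mL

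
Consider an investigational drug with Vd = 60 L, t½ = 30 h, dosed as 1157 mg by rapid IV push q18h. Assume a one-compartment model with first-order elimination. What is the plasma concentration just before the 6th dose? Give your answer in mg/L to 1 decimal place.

32.7 mg/L

f = (1/2)^(τ/t½) = (1/2)^(18/30) ≈ 0.6598.
C₀ = D/Vd = 1157/60 ≈ 19.283 mg/L.
Before the 6th dose, 5 doses have been given. Superposition: Cmin = C₀·(f + f² + … + f^5).
≈ 19.283 × (0.6598 + 0.4353 + 0.2872 + 0.1895 + 0.1250) ≈ 19.283 × 1.6968 ≈ 32.719 mg/L.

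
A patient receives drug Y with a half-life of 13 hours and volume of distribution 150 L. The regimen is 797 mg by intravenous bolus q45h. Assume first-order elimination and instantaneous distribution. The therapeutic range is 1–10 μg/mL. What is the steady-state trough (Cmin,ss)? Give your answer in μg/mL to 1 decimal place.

0.5 μg/mL

k = ln2/t½ = ln2/13 ≈ 0.053319 h⁻¹; fraction remaining f = e^(−kτ) = e^(−0.053319×45) ≈ 0.0908.
Single-dose peak C₀ = D/Vd = 797/150 ≈ 5.313 μg/mL.
Steady-state trough Cmin,ss = C₀·f/(1−f) ≈ 5.313 × 0.0908/0.9092 ≈ 0.531 μg/mL.
Trough 0.5 μg/mL vs MEC 1 μg/mL: subtherapeutic.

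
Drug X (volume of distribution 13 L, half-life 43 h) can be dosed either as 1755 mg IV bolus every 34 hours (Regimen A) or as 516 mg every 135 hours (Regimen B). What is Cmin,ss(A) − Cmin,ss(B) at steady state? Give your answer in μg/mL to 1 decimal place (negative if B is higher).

Regimen A: f = (1/2)^(34/43) ≈ 0.5781; Cmin,ss = (1755/13)·f/(1−f) ≈ 184.981 μg/mL.
Regimen B: f = (1/2)^(135/43) ≈ 0.1135; Cmin,ss = (516/13)·f/(1−f) ≈ 5.082 μg/mL.
Difference ≈ 184.981 − 5.082 ≈ 179.899 μg/mL.

179.9 μg/mL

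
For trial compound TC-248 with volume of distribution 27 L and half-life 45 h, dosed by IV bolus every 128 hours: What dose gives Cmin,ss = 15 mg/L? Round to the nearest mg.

τ/t½ = 128/45 ≈ 2.8444, so f = (1/2)^(128/45) ≈ 0.139231.
Cmin,ss = (D/Vd)·f/(1−f), so D = Cmin,ss·Vd·(1−f)/f.
D = 15 × 27 × (1−f)/f ≈ 15 × 27 × 6.18231 ≈ 2503.84 mg.

2504 mg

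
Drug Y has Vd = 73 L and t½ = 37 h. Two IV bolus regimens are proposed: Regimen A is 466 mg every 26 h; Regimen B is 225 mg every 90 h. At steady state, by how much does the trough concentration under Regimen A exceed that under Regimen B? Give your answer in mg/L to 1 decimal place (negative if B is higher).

Regimen A: f = (1/2)^(26/37) ≈ 0.6144; Cmin,ss = (466/73)·f/(1−f) ≈ 10.171 mg/L.
Regimen B: f = (1/2)^(90/37) ≈ 0.1853; Cmin,ss = (225/73)·f/(1−f) ≈ 0.701 mg/L.
Difference ≈ 10.171 − 0.701 ≈ 9.470 mg/L.

9.5 mg/L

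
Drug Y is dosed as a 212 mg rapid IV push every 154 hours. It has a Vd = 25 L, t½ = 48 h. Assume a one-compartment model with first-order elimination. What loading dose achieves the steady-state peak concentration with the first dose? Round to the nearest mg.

f = (1/2)^(154/48) ≈ 0.108192; accumulation ratio R = 1/(1−f) ≈ 1.12132.
Loading dose to hit Cmax,ss on first dose: D_load = D_maint·R ≈ 212 × 1.12132 ≈ 237.72 mg.

238 mg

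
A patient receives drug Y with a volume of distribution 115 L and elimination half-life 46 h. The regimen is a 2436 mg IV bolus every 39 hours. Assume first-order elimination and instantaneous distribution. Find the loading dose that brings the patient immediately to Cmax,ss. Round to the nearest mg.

5482 mg

f = (1/2)^(39/46) ≈ 0.555621; accumulation ratio R = 1/(1−f) ≈ 2.25033.
Loading dose to hit Cmax,ss on first dose: D_load = D_maint·R ≈ 2436 × 2.25033 ≈ 5481.80 mg.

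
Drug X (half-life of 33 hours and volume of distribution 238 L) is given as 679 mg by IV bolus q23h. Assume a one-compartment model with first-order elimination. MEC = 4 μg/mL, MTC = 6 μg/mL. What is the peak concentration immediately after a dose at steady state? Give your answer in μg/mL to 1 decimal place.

7.4 μg/mL

Over one 23-h interval, 23/33 ≈ 0.69697 half-lives elapse, leaving f ≈ 0.6169 of each dose.
At steady state, accumulation factor R = 1/(1 − e^(−kτ)) ≈ 2.6103.
Each bolus raises the concentration by D/Vd = 679/238 ≈ 2.853 μg/mL.
Steady-state peak Cmax,ss = C₀·R ≈ 2.853 × 2.6103 ≈ 7.447 μg/mL.
Peak 7.4 μg/mL vs MTC 6 μg/mL: exceeds toxic threshold.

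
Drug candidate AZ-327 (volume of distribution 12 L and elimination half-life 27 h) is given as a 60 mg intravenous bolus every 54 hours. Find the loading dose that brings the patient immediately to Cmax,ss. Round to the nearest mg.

80 mg

f = (1/2)^(54/27) ≈ 0.250000; accumulation ratio R = 1/(1−f) ≈ 1.33333.
Loading dose to hit Cmax,ss on first dose: D_load = D_maint·R ≈ 60 × 1.33333 ≈ 80.00 mg.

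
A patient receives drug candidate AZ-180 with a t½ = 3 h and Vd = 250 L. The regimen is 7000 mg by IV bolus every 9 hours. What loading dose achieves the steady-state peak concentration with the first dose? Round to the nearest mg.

f = (1/2)^(9/3) ≈ 0.125000; accumulation ratio R = 1/(1−f) ≈ 1.14286.
Loading dose to hit Cmax,ss on first dose: D_load = D_maint·R ≈ 7000 × 1.14286 ≈ 8000.02 mg.

8000 mg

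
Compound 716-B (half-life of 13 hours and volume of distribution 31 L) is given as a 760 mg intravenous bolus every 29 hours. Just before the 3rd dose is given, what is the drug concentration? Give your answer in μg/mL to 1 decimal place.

6.3 μg/mL

f = (1/2)^(τ/t½) = (1/2)^(29/13) ≈ 0.2130.
C₀ = D/Vd = 760/31 ≈ 24.516 μg/mL.
Before the 3rd dose, 2 doses have been given. Superposition: Cmin = C₀·(f + f²).
≈ 24.516 × (0.2130 + 0.0454) ≈ 24.516 × 0.2584 ≈ 6.335 μg/mL.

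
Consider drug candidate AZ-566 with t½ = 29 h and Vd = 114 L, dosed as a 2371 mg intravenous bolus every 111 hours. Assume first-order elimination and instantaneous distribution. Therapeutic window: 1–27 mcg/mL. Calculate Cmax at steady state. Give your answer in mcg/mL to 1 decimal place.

Over one 111-h interval, 111/29 ≈ 3.8276 half-lives elapse, leaving f ≈ 0.0704 of each dose.
At steady state, accumulation factor R = 1/(1 − e^(−kτ)) ≈ 1.0757.
Each bolus raises the concentration by D/Vd = 2371/114 ≈ 20.798 mcg/mL.
Steady-state peak Cmax,ss = C₀·R ≈ 20.798 × 1.0757 ≈ 22.372 mcg/mL.
Peak 22.4 mcg/mL vs MTC 27 mcg/mL: below toxic threshold.

22.4 mcg/mL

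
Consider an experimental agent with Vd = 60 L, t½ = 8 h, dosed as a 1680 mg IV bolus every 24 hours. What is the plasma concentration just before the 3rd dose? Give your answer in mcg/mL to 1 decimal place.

f = (1/2)^(τ/t½) = (1/2)^(24/8) ≈ 0.1250.
C₀ = D/Vd = 1680/60 ≈ 28.000 mcg/mL.
Before the 3rd dose, 2 doses have been given. Superposition: Cmin = C₀·(f + f²).
≈ 28.000 × (0.1250 + 0.0156) ≈ 28.000 × 0.1406 ≈ 3.937 mcg/mL.

3.9 mcg/mL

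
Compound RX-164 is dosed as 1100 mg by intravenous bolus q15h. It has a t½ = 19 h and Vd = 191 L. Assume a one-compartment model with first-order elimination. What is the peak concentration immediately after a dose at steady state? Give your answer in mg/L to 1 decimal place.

13.7 mg/L

τ/t½ = 15/19 ≈ 0.78947, so fraction remaining f = (1/2)^(15/19) ≈ 0.5786.
Accumulation ratio R = 1/(1 − f) ≈ 1/0.4214 ≈ 2.3730.
Single-dose peak C₀ = D/Vd = 1100/191 ≈ 5.759 mg/L.
Steady-state peak Cmax,ss = C₀·R ≈ 5.759 × 2.3730 ≈ 13.666 mg/L.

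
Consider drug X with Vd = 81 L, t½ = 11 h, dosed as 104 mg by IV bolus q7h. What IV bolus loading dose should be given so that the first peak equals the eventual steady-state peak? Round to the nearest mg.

f = (1/2)^(7/11) ≈ 0.643332; accumulation ratio R = 1/(1−f) ≈ 2.80373.
Loading dose to hit Cmax,ss on first dose: D_load = D_maint·R ≈ 104 × 2.80373 ≈ 291.59 mg.

292 mg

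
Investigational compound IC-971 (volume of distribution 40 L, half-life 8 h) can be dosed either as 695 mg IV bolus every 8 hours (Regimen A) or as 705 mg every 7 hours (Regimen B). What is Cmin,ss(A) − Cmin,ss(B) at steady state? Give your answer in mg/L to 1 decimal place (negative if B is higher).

Regimen A: f = (1/2)^(8/8) ≈ 0.5000; Cmin,ss = (695/40)·f/(1−f) ≈ 17.375 mg/L.
Regimen B: f = (1/2)^(7/8) ≈ 0.5453; Cmin,ss = (705/40)·f/(1−f) ≈ 21.137 mg/L.
Difference ≈ 17.375 − 21.137 ≈ -3.762 mg/L.

-3.8 mg/L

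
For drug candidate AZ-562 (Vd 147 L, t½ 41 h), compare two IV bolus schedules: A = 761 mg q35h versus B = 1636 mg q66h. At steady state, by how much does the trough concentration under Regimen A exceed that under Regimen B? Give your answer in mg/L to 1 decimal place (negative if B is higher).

Regimen A: f = (1/2)^(35/41) ≈ 0.5534; Cmin,ss = (761/147)·f/(1−f) ≈ 6.415 mg/L.
Regimen B: f = (1/2)^(66/41) ≈ 0.3277; Cmin,ss = (1636/147)·f/(1−f) ≈ 5.425 mg/L.
Difference ≈ 6.415 − 5.425 ≈ 0.990 mg/L.

1.0 mg/L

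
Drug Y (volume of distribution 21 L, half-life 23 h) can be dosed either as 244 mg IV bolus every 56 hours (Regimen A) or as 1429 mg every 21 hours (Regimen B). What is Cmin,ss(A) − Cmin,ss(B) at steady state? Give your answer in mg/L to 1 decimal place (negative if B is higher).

Regimen A: f = (1/2)^(56/23) ≈ 0.1850; Cmin,ss = (244/21)·f/(1−f) ≈ 2.637 mg/L.
Regimen B: f = (1/2)^(21/23) ≈ 0.5311; Cmin,ss = (1429/21)·f/(1−f) ≈ 77.074 mg/L.
Difference ≈ 2.637 − 77.074 ≈ -74.437 mg/L.

-74.4 mg/L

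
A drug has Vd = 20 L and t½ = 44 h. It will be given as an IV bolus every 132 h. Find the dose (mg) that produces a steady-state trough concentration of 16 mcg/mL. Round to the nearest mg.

τ/t½ = 132/44 ≈ 3, so f = (1/2)^(132/44) ≈ 0.125000.
Cmin,ss = (D/Vd)·f/(1−f), so D = Cmin,ss·Vd·(1−f)/f.
D = 16 × 20 × (1−f)/f ≈ 16 × 20 × 7.00000 ≈ 2240.00 mg.

2240 mg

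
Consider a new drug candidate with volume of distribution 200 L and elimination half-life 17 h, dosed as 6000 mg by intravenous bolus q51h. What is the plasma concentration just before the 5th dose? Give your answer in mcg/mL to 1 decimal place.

4.3 mcg/mL

f = (1/2)^(τ/t½) = (1/2)^(51/17) ≈ 0.1250.
C₀ = D/Vd = 6000/200 ≈ 30.000 mcg/mL.
Before the 5th dose, 4 doses have been given. Superposition: Cmin = C₀·(f + f² + … + f^4).
≈ 30.000 × (0.1250 + 0.0156 + 0.0020 + 0.0002) ≈ 30.000 × 0.1428 ≈ 4.284 mcg/mL.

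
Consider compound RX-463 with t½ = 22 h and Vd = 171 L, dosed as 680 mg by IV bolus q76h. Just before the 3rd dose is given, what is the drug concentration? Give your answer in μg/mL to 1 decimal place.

f = (1/2)^(τ/t½) = (1/2)^(76/22) ≈ 0.0912.
C₀ = D/Vd = 680/171 ≈ 3.977 μg/mL.
Before the 3rd dose, 2 doses have been given. Superposition: Cmin = C₀·(f + f²).
≈ 3.977 × (0.0912 + 0.0083) ≈ 3.977 × 0.0995 ≈ 0.396 μg/mL.

0.4 μg/mL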